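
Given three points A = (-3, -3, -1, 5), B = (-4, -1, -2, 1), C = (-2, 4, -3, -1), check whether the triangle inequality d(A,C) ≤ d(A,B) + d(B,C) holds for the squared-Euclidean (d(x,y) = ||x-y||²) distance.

d(A,B) = 1² + 2² + 1² + 4² = 22, d(B,C) = 2² + 5² + 1² + 2² = 34, d(A,C) = 1² + 7² + 2² + 6² = 90.
d(A,C) = 90 > 22 + 34 = 56. Triangle inequality is VIOLATED. (Squared-Euclidean is not a metric — this is a counterexample.)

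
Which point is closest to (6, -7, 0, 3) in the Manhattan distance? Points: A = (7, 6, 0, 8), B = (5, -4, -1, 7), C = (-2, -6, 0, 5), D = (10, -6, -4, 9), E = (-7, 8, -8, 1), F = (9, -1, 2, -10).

Distances: d(A) = 19, d(B) = 9, d(C) = 11, d(D) = 15, d(E) = 38, d(F) = 24. Nearest: B = (5, -4, -1, 7) with distance 9.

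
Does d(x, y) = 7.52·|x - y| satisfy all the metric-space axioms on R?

Yes. Since |x - y| is a metric on R and 7.52 > 0, the positive scalar multiple 7.52·|x - y| is also a metric: scaling by a positive constant preserves non-negativity, identity (d=0 ⟺ |x-y|=0 ⟺ x=y), symmetry, and the triangle inequality.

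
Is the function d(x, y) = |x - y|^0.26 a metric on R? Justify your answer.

Yes. With 0 < p = 0.26 ≤ 1, d(x,y) = |x-y|^0.26 is a metric on R. Non-negativity and symmetry are immediate; |x-y|^0.26 = 0 ⟺ |x-y| = 0 ⟺ x = y. For the triangle inequality, the function t ↦ t^0.26 is subadditive on [0,∞) when p ≤ 1, so |x-z|^0.26 ≤ (|x-y| + |y-z|)^0.26 ≤ |x-y|^0.26 + |y-z|^0.26.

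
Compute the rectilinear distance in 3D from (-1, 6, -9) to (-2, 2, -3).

Σ|x_i - y_i| = |-1 - (-2)| + |6 - 2| + |-9 - (-3)| = 1 + 4 + 6 = 11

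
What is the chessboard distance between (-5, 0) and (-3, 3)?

max(|x_i - y_i|) = max(|-5 - (-3)|, |0 - 3|) = max(2, 3) = 3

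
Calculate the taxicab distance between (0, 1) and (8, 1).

Σ|x_i - y_i| = |0 - 8| + |1 - 1| = 8 + 0 = 8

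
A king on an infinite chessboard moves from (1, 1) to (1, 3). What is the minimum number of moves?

max(|x_i - y_i|) = max(|1 - 1|, |1 - 3|) = max(0, 2) = 2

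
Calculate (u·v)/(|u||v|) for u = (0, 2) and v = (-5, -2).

With u = (0, 2), v = (-5, -2):
u·v = 0·(-5) + 2·(-2) = 0 + (-4) = -4.
|u| = √(0² + 2²) = √4, |v| = √((-5)² + (-2)²) = √29, so |u||v| = √(4·29) = √116.
cos θ = (u·v)/(|u||v|) = -4/√116 ≈ -0.3714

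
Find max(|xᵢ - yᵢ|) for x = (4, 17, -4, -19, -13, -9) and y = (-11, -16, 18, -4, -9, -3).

max(|x_i - y_i|) = max(|4 - (-11)|, |17 - (-16)|, |-4 - 18|, |-19 - (-4)|, |-13 - (-9)|, |-9 - (-3)|) = max(15, 33, 22, 15, 4, 6) = 33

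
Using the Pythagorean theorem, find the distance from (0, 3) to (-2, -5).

√(Σ(x_i - y_i)²) = √((0 - (-2))² + (3 - (-5))²)
= √(2² + 8²) = √(4 + 64) = √68 ≈ 8.2462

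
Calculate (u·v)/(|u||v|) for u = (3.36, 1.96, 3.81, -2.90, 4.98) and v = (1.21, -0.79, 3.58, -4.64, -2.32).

With u = (3.36, 1.96, 3.81, -2.90, 4.98), v = (1.21, -0.79, 3.58, -4.64, -2.32):
u·v = 3.36·1.21 + 1.96·(-0.79) + 3.81·3.58 + (-2.9)·(-4.64) + 4.98·(-2.32) = 4.0656 + (-1.5484) + 13.6398 + 13.456 + (-11.5536) = 18.0594.
|u| = √(3.36² + 1.96² + 3.81² + (-2.9)² + 4.98²) = √(11.2896 + 3.8416 + 14.5161 + 8.41 + 24.8004) = √62.8577, |v| = √(1.21² + (-0.79)² + 3.58² + (-4.64)² + (-2.32)²) = √(1.4641 + 0.6241 + 12.8164 + 21.5296 + 5.3824) = √41.8166.
cos θ = (u·v)/(|u||v|) = 18.0594/(√62.8577·√41.8166) ≈ 0.3522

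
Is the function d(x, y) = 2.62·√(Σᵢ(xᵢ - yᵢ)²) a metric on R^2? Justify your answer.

Yes. The L2 (Euclidean) norm induces a metric on R^2, and multiplying a metric by a positive constant 2.62 > 0 preserves all four axioms: non-negativity (2.62·||x-y|| ≥ 0), identity (2.62·||x-y|| = 0 ⟺ ||x-y|| = 0 ⟺ x = y), symmetry (||x-y|| = ||y-x||), and the triangle inequality (2.62·||x-z|| ≤ 2.62·||x-y|| + 2.62·||y-z||). So d is a metric.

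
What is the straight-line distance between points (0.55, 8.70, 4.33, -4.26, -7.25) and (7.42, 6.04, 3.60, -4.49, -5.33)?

√(Σ(x_i - y_i)²) = √((0.55 - 7.42)² + (8.7 - 6.04)² + (4.33 - 3.6)² + (-4.26 - (-4.49))² + (-7.25 - (-5.33))²)
= √((-6.87)² + 2.66² + 0.73² + 0.23² + (-1.92)²) = √(47.1969 + 7.0756 + 0.5329 + 0.0529 + 3.6864) = √58.5447 ≈ 7.6515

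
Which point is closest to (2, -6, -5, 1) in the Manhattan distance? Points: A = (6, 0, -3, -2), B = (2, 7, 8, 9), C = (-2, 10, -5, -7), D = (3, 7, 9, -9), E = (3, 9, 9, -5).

Distances: d(A) = 15, d(B) = 34, d(C) = 28, d(D) = 38, d(E) = 36. Nearest: A = (6, 0, -3, -2) with distance 15.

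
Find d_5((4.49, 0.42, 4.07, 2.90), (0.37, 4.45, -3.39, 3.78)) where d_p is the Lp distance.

(Σ|x_i - y_i|^5)^(1/5) = (|4.49 - 0.37|^5 + |0.42 - 4.45|^5 + |4.07 - (-3.39)|^5 + |2.9 - 3.78|^5)^(1/5)
= (4.12^5 + 4.03^5 + 7.46^5 + 0.88^5)^(1/5) ≈ (1187.0967 + 1062.9803 + 23104.3703 + 0.5277)^(1/5) = (25354.975)^(1/5) ≈ 7.6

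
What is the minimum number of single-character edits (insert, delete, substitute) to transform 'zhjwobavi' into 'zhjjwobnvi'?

Let D[i][j] be the edit distance between the first i characters of 'zhjwobavi' and the first j characters of 'zhjjwobnvi', with D[i][0] = i, D[0][j] = j, and D[i][j] = D[i-1][j-1] if the characters match, else 1 + min(D[i-1][j], D[i][j-1], D[i-1][j-1]). Filling the table (rows: prefixes of 'zhjwobavi', columns: prefixes of 'zhjjwobnvi'):
     ε  z  h  j  j  w  o  b  n  v  i
  ε  0  1  2  3  4  5  6  7  8  9 10
  z  1  0  1  2  3  4  5  6  7  8  9
  h  2  1  0  1  2  3  4  5  6  7  8
  j  3  2  1  0  1  2  3  4  5  6  7
  w  4  3  2  1  1  1  2  3  4  5  6
  o  5  4  3  2  2  2  1  2  3  4  5
  b  6  5  4  3  3  3  2  1  2  3  4
  a  7  6  5  4  4  4  3  2  2  3  4
  v  8  7  6  5  5  5  4  3  3  2  3
  i  9  8  7  6  6  6  5  4  4  3  2
The bottom-right entry gives D[9][10] = 2, so no sequence of fewer than 2 edits works. Backtracking through the table gives one optimal edit sequence (2 edits):
  zhjwobavi → zhjjwobavi (ins j @3)
  zhjjwobavi → zhjjwobnvi (sub a→n @8)
Edit distance = 2.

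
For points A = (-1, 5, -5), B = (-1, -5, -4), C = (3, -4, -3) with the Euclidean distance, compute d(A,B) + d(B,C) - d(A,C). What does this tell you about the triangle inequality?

d(A,B) = √(0² + 10² + 1²) = √101 ≈ 10.0499, d(B,C) = √(4² + 1² + 1²) = √18 ≈ 4.2426, d(A,C) = √(4² + 9² + 2²) = √101 ≈ 10.0499.
d(A,B) + d(B,C) - d(A,C) = 10.0499 + 4.2426 - 10.0499 = 14.2925 - 10.0499 = 4.2426 (to 4 decimal places). This is ≥ 0, so the triangle inequality holds for these points.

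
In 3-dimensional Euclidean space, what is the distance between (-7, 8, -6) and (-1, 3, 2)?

√(Σ(x_i - y_i)²) = √((-7 - (-1))² + (8 - 3)² + (-6 - 2)²)
= √((-6)² + 5² + (-8)²) = √(36 + 25 + 64) = √125 ≈ 11.1803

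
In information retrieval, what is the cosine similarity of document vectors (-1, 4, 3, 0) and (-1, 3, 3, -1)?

With u = (-1, 4, 3, 0), v = (-1, 3, 3, -1):
u·v = (-1)·(-1) + 4·3 + 3·3 + 0·(-1) = 1 + 12 + 9 + 0 = 22.
|u| = √((-1)² + 4² + 3² + 0²) = √26, |v| = √((-1)² + 3² + 3² + (-1)²) = √20, so |u||v| = √(26·20) = √520.
cos θ = (u·v)/(|u||v|) = 22/√520 ≈ 0.9648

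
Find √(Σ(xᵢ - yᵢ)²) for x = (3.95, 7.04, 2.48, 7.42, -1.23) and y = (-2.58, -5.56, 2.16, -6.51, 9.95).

√(Σ(x_i - y_i)²) = √((3.95 - (-2.58))² + (7.04 - (-5.56))² + (2.48 - 2.16)² + (7.42 - (-6.51))² + (-1.23 - 9.95)²)
= √(6.53² + 12.6² + 0.32² + 13.93² + (-11.18)²) = √(42.6409 + 158.76 + 0.1024 + 194.0449 + 124.9924) = √520.5406 ≈ 22.8154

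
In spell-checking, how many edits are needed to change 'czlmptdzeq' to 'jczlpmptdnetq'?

Let D[i][j] be the edit distance between the first i characters of 'czlmptdzeq' and the first j characters of 'jczlpmptdnetq', with D[i][0] = i, D[0][j] = j, and D[i][j] = D[i-1][j-1] if the characters match, else 1 + min(D[i-1][j], D[i][j-1], D[i-1][j-1]). Filling the table (rows: prefixes of 'czlmptdzeq', columns: prefixes of 'jczlpmptdnetq'):
     ε  j  c  z  l  p  m  p  t  d  n  e  t  q
  ε  0  1  2  3  4  5  6  7  8  9 10 11 12 13
  c  1  1  1  2  3  4  5  6  7  8  9 10 11 12
  z  2  2  2  1  2  3  4  5  6  7  8  9 10 11
  l  3  3  3  2  1  2  3  4  5  6  7  8  9 10
  m  4  4  4  3  2  2  2  3  4  5  6  7  8  9
  p  5  5  5  4  3  2  3  2  3  4  5  6  7  8
  t  6  6  6  5  4  3  3  3  2  3  4  5  6  7
  d  7  7  7  6  5  4  4  4  3  2  3  4  5  6
  z  8  8  8  7  6  5  5  5  4  3  3  4  5  6
  e  9  9  9  8  7  6  6  6  5  4  4  3  4  5
  q 10 10 10  9  8  7  7  7  6  5  5  4  4  4
The bottom-right entry gives D[10][13] = 4, so no sequence of fewer than 4 edits works. Backtracking through the table gives one optimal edit sequence (4 edits):
  czlmptdzeq → jczlmptdzeq (ins j @1)
  jczlmptdzeq → jczlpmptdzeq (ins p @5)
  jczlpmptdzeq → jczlpmptdneq (sub z→n @10)
  jczlpmptdneq → jczlpmptdnetq (ins t @12)
Edit distance = 4.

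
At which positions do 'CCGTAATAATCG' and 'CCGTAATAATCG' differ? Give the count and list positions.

Differing positions: none. Hamming distance = 0.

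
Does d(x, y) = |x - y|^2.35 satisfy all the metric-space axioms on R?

No. d(x,y) = |x-y|^2.35 fails the triangle inequality since p = 2.35 > 1. Counterexample: x = 3, y = 7, z = 16. d(x,z) = |3 - 16|^2.35 = 13^2.35 ≈ 414.7314, but d(x,y) + d(y,z) = 4^2.35 + 9^2.35 ≈ 25.9921 + 174.7712 = 200.7633. Since 414.7314 > 200.7633, the triangle inequality is violated.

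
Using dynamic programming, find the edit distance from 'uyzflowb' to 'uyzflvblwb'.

Let D[i][j] be the edit distance between the first i characters of 'uyzflowb' and the first j characters of 'uyzflvblwb', with D[i][0] = i, D[0][j] = j, and D[i][j] = D[i-1][j-1] if the characters match, else 1 + min(D[i-1][j], D[i][j-1], D[i-1][j-1]). Filling the table (rows: prefixes of 'uyzflowb', columns: prefixes of 'uyzflvblwb'):
     ε  u  y  z  f  l  v  b  l  w  b
  ε  0  1  2  3  4  5  6  7  8  9 10
  u  1  0  1  2  3  4  5  6  7  8  9
  y  2  1  0  1  2  3  4  5  6  7  8
  z  3  2  1  0  1  2  3  4  5  6  7
  f  4  3  2  1  0  1  2  3  4  5  6
  l  5  4  3  2  1  0  1  2  3  4  5
  o  6  5  4  3  2  1  1  2  3  4  5
  w  7  6  5  4  3  2  2  2  3  3  4
  b  8  7  6  5  4  3  3  2  3  4  3
The bottom-right entry gives D[8][10] = 3, so no sequence of fewer than 3 edits works. Backtracking through the table gives one optimal edit sequence (3 edits):
  uyzflowb → uyzflvowb (ins v @6)
  uyzflvowb → uyzflvbowb (ins b @7)
  uyzflvbowb → uyzflvblwb (sub o→l @8)
Edit distance = 3.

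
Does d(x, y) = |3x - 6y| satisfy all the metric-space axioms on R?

No. d fails symmetry: d(6, 9) = |3·6 - 6·9| = |-36| = 36, but d(9, 6) = |3·9 - 6·6| = |-9| = 9. Since 36 ≠ 9, d(x,y) ≠ d(y,x) in general.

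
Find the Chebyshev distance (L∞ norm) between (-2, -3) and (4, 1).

max(|x_i - y_i|) = max(|-2 - 4|, |-3 - 1|) = max(6, 4) = 6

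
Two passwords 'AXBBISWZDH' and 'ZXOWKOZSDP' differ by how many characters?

Differing positions: 1, 3, 4, 5, 6, 7, 8, 10. Hamming distance = 8.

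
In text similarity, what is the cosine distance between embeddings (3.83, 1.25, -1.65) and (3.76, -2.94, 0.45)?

With u = (3.83, 1.25, -1.65), v = (3.76, -2.94, 0.45):
u·v = 3.83·3.76 + 1.25·(-2.94) + (-1.65)·0.45 = 14.4008 + (-3.675) + (-0.7425) = 9.9833.
|u| = √(3.83² + 1.25² + (-1.65)²) = √(14.6689 + 1.5625 + 2.7225) = √18.9539, |v| = √(3.76² + (-2.94)² + 0.45²) = √(14.1376 + 8.6436 + 0.2025) = √22.9837.
cos θ = (u·v)/(|u||v|) = 9.9833/(√18.9539·√22.9837) ≈ 0.4783
Cosine distance = 1 - cos θ ≈ 1 - 0.4783 = 0.5217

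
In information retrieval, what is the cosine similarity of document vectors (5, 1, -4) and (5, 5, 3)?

With u = (5, 1, -4), v = (5, 5, 3):
u·v = 5·5 + 1·5 + (-4)·3 = 25 + 5 + (-12) = 18.
|u| = √(5² + 1² + (-4)²) = √42, |v| = √(5² + 5² + 3²) = √59, so |u||v| = √(42·59) = √2478.
cos θ = (u·v)/(|u||v|) = 18/√2478 ≈ 0.3616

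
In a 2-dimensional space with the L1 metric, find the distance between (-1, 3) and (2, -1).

Σ|x_i - y_i| = |-1 - 2| + |3 - (-1)| = 3 + 4 = 7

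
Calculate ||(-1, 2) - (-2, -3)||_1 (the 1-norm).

Σ|x_i - y_i| = |-1 - (-2)| + |2 - (-3)| = 1 + 5 = 6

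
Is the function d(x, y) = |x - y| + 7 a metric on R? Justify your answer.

No. d fails identity of indiscernibles (specifically d(x,x) = 0): d(-2, -2) = |-2 - (-2)| + 7 = 0 + 7 = 7 ≠ 0.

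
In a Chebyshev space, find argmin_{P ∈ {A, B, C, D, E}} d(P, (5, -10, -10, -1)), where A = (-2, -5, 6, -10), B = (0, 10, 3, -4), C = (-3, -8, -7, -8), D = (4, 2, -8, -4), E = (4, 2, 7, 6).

Distances: d(A) = 16, d(B) = 20, d(C) = 8, d(D) = 12, d(E) = 17. Nearest: C = (-3, -8, -7, -8) with distance 8.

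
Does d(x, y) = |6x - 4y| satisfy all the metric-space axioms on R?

No. d fails symmetry: d(4, 9) = |6·4 - 4·9| = |-12| = 12, but d(9, 4) = |6·9 - 4·4| = |38| = 38. Since 12 ≠ 38, d(x,y) ≠ d(y,x) in general.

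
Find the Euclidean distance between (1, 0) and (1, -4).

√(Σ(x_i - y_i)²) = √((1 - 1)² + (0 - (-4))²)
= √(0² + 4²) = √(0 + 16) = √16 = 4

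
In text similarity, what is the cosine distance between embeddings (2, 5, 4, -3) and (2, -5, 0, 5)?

With u = (2, 5, 4, -3), v = (2, -5, 0, 5):
u·v = 2·2 + 5·(-5) + 4·0 + (-3)·5 = 4 + (-25) + 0 + (-15) = -36.
|u| = √(2² + 5² + 4² + (-3)²) = √54, |v| = √(2² + (-5)² + 0² + 5²) = √54, so |u||v| = √(54·54) = √2916 = 54.
cos θ = (u·v)/(|u||v|) = -36/54 ≈ -0.6667
Cosine distance = 1 - cos θ ≈ 1 - (-0.6667) = 1.6667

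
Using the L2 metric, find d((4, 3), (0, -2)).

√(Σ(x_i - y_i)²) = √((4 - 0)² + (3 - (-2))²)
= √(4² + 5²) = √(16 + 25) = √41 ≈ 6.4031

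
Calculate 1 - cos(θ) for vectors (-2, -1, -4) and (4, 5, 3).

With u = (-2, -1, -4), v = (4, 5, 3):
u·v = (-2)·4 + (-1)·5 + (-4)·3 = (-8) + (-5) + (-12) = -25.
|u| = √((-2)² + (-1)² + (-4)²) = √21, |v| = √(4² + 5² + 3²) = √50, so |u||v| = √(21·50) = √1050.
cos θ = (u·v)/(|u||v|) = -25/√1050 ≈ -0.7715
Cosine distance = 1 - cos θ ≈ 1 - (-0.7715) = 1.7715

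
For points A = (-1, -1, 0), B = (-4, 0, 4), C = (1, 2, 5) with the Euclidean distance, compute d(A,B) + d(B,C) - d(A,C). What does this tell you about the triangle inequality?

d(A,B) = √(3² + 1² + 4²) = √26 ≈ 5.099, d(B,C) = √(5² + 2² + 1²) = √30 ≈ 5.4772, d(A,C) = √(2² + 3² + 5²) = √38 ≈ 6.1644.
d(A,B) + d(B,C) - d(A,C) = 5.099 + 5.4772 - 6.1644 = 10.5762 - 6.1644 = 4.4118 (to 4 decimal places). This is ≥ 0, so the triangle inequality holds for these points.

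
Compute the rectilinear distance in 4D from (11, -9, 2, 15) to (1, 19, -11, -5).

Σ|x_i - y_i| = |11 - 1| + |-9 - 19| + |2 - (-11)| + |15 - (-5)| = 10 + 28 + 13 + 20 = 71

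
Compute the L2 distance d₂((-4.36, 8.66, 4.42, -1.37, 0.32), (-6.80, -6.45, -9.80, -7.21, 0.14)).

√(Σ(x_i - y_i)²) = √((-4.36 - (-6.8))² + (8.66 - (-6.45))² + (4.42 - (-9.8))² + (-1.37 - (-7.21))² + (0.32 - 0.14)²)
= √(2.44² + 15.11² + 14.22² + 5.84² + 0.18²) = √(5.9536 + 228.3121 + 202.2084 + 34.1056 + 0.0324) = √470.6121 ≈ 21.6936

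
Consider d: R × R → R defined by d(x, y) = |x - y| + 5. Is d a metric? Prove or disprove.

No. d fails identity of indiscernibles (specifically d(x,x) = 0): d(0, 0) = |0 - 0| + 5 = 0 + 5 = 5 ≠ 0.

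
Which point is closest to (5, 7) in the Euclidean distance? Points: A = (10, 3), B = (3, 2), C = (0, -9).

Distances: d(A) ≈ 6.4031, d(B) ≈ 5.3852, d(C) ≈ 16.7631. Nearest: B = (3, 2) with distance 5.3852.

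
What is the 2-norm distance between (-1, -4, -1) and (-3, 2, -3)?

(Σ|x_i - y_i|^2)^(1/2) = (|-1 - (-3)|^2 + |-4 - 2|^2 + |-1 - (-3)|^2)^(1/2)
= (2^2 + 6^2 + 2^2)^(1/2) = (4 + 36 + 4)^(1/2) = (44)^(1/2) ≈ 6.6332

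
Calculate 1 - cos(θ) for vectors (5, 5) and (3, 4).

With u = (5, 5), v = (3, 4):
u·v = 5·3 + 5·4 = 15 + 20 = 35.
|u| = √(5² + 5²) = √50, |v| = √(3² + 4²) = √25, so |u||v| = √(50·25) = √1250.
cos θ = (u·v)/(|u||v|) = 35/√1250 ≈ 0.9899
Cosine distance = 1 - cos θ ≈ 1 - 0.9899 = 0.0101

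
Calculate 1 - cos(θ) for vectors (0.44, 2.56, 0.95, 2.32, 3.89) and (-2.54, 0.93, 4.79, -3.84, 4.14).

With u = (0.44, 2.56, 0.95, 2.32, 3.89), v = (-2.54, 0.93, 4.79, -3.84, 4.14):
u·v = 0.44·(-2.54) + 2.56·0.93 + 0.95·4.79 + 2.32·(-3.84) + 3.89·4.14 = (-1.1176) + 2.3808 + 4.5505 + (-8.9088) + 16.1046 = 13.0095.
|u| = √(0.44² + 2.56² + 0.95² + 2.32² + 3.89²) = √(0.1936 + 6.5536 + 0.9025 + 5.3824 + 15.1321) = √28.1642, |v| = √((-2.54)² + 0.93² + 4.79² + (-3.84)² + 4.14²) = √(6.4516 + 0.8649 + 22.9441 + 14.7456 + 17.1396) = √62.1458.
cos θ = (u·v)/(|u||v|) = 13.0095/(√28.1642·√62.1458) ≈ 0.311
Cosine distance = 1 - cos θ ≈ 1 - 0.311 = 0.689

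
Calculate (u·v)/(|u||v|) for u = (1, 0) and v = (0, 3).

With u = (1, 0), v = (0, 3):
u·v = 1·0 + 0·3 = 0 + 0 = 0.
|u| = √(1² + 0²) = √1, |v| = √(0² + 3²) = √9, so |u||v| = √(1·9) = √9 = 3.
cos θ = (u·v)/(|u||v|) = 0/3 = 0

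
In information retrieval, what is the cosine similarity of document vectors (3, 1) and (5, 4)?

With u = (3, 1), v = (5, 4):
u·v = 3·5 + 1·4 = 15 + 4 = 19.
|u| = √(3² + 1²) = √10, |v| = √(5² + 4²) = √41, so |u||v| = √(10·41) = √410.
cos θ = (u·v)/(|u||v|) = 19/√410 ≈ 0.9383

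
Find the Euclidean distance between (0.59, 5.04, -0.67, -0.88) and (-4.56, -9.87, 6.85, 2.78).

√(Σ(x_i - y_i)²) = √((0.59 - (-4.56))² + (5.04 - (-9.87))² + (-0.67 - 6.85)² + (-0.88 - 2.78)²)
= √(5.15² + 14.91² + (-7.52)² + (-3.66)²) = √(26.5225 + 222.3081 + 56.5504 + 13.3956) = √318.7766 ≈ 17.8543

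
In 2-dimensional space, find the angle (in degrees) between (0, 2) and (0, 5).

With u = (0, 2), v = (0, 5):
u·v = 0·0 + 2·5 = 0 + 10 = 10.
|u| = √(0² + 2²) = √4, |v| = √(0² + 5²) = √25, so |u||v| = √(4·25) = √100 = 10.
cos θ = (u·v)/(|u||v|) = 10/10 = 1 (the vectors are parallel, pointing the same way)
θ = arccos(1) = 0°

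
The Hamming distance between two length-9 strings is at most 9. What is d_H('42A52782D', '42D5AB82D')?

Differing positions: 3, 5, 6. Hamming distance = 3. The maximum possible Hamming distance for length-9 strings is 9, so d_H/9 = 3/9 ≈ 0.3333.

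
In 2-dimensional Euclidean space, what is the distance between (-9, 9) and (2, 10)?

√(Σ(x_i - y_i)²) = √((-9 - 2)² + (9 - 10)²)
= √((-11)² + (-1)²) = √(121 + 1) = √122 ≈ 11.0454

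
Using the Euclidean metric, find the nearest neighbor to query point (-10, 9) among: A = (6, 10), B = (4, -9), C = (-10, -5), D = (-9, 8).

Distances: d(A) ≈ 16.0312, d(B) ≈ 22.8035, d(C) = 14, d(D) ≈ 1.4142. Nearest: D = (-9, 8) with distance 1.4142.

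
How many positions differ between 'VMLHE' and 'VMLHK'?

Differing positions: 5. Hamming distance = 1.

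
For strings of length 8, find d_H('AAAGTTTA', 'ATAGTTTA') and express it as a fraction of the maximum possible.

Differing positions: 2. Hamming distance = 1. The maximum possible Hamming distance for length-8 strings is 8, so d_H/8 = 1/8 = 0.125.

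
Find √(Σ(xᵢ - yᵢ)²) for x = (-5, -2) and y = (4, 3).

√(Σ(x_i - y_i)²) = √((-5 - 4)² + (-2 - 3)²)
= √((-9)² + (-5)²) = √(81 + 25) = √106 ≈ 10.2956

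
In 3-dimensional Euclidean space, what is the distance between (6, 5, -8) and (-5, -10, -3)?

√(Σ(x_i - y_i)²) = √((6 - (-5))² + (5 - (-10))² + (-8 - (-3))²)
= √(11² + 15² + (-5)²) = √(121 + 225 + 25) = √371 ≈ 19.2614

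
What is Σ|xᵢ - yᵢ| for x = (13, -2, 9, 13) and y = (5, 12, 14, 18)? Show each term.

Σ|x_i - y_i| = |13 - 5| + |-2 - 12| + |9 - 14| + |13 - 18| = 8 + 14 + 5 + 5 = 32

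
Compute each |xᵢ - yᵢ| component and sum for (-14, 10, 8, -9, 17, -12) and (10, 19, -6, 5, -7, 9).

Σ|x_i - y_i| = |-14 - 10| + |10 - 19| + |8 - (-6)| + |-9 - 5| + |17 - (-7)| + |-12 - 9| = 24 + 9 + 14 + 14 + 24 + 21 = 106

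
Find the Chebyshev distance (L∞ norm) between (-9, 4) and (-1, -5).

max(|x_i - y_i|) = max(|-9 - (-1)|, |4 - (-5)|) = max(8, 9) = 9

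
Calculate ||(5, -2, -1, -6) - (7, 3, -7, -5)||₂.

√(Σ(x_i - y_i)²) = √((5 - 7)² + (-2 - 3)² + (-1 - (-7))² + (-6 - (-5))²)
= √((-2)² + (-5)² + 6² + (-1)²) = √(4 + 25 + 36 + 1) = √66 ≈ 8.124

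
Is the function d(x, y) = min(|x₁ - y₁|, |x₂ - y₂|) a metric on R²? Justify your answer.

No. d fails identity of indiscernibles: take x = (2, 0) and y = (2, 7). Then d(x,y) = min(|2 - 2|, |0 - 7|) = min(0, 7) = 0, yet x ≠ y.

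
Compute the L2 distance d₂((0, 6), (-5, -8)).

√(Σ(x_i - y_i)²) = √((0 - (-5))² + (6 - (-8))²)
= √(5² + 14²) = √(25 + 196) = √221 ≈ 14.8661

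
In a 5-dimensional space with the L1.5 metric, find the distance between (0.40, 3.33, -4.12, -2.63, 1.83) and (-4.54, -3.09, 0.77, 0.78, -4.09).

(Σ|x_i - y_i|^1.5)^(1/1.5) = (|0.4 - (-4.54)|^1.5 + |3.33 - (-3.09)|^1.5 + |-4.12 - 0.77|^1.5 + |-2.63 - 0.78|^1.5 + |1.83 - (-4.09)|^1.5)^(1/1.5)
= (4.94^1.5 + 6.42^1.5 + 4.89^1.5 + 3.41^1.5 + 5.92^1.5)^(1/1.5) ≈ (10.9797 + 16.2668 + 10.8134 + 6.297 + 14.404)^(1/1.5) = (58.7609)^(1/1.5) ≈ 15.1144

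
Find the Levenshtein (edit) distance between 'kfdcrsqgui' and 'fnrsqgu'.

Let D[i][j] be the edit distance between the first i characters of 'kfdcrsqgui' and the first j characters of 'fnrsqgu', with D[i][0] = i, D[0][j] = j, and D[i][j] = D[i-1][j-1] if the characters match, else 1 + min(D[i-1][j], D[i][j-1], D[i-1][j-1]). Filling the table (rows: prefixes of 'kfdcrsqgui', columns: prefixes of 'fnrsqgu'):
     ε  f  n  r  s  q  g  u
  ε  0  1  2  3  4  5  6  7
  k  1  1  2  3  4  5  6  7
  f  2  1  2  3  4  5  6  7
  d  3  2  2  3  4  5  6  7
  c  4  3  3  3  4  5  6  7
  r  5  4  4  3  4  5  6  7
  s  6  5  5  4  3  4  5  6
  q  7  6  6  5  4  3  4  5
  g  8  7  7  6  5  4  3  4
  u  9  8  8  7  6  5  4  3
  i 10  9  9  8  7  6  5  4
The bottom-right entry gives D[10][7] = 4, so no sequence of fewer than 4 edits works. Backtracking through the table gives one optimal edit sequence (4 edits):
  kfdcrsqgui → fdcrsqgui (del k @1)
  fdcrsqgui → fcrsqgui (del d @2)
  fcrsqgui → fnrsqgui (sub c→n @2)
  fnrsqgui → fnrsqgu (del i @8)
Edit distance = 4.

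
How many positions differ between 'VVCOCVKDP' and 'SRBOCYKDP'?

Differing positions: 1, 2, 3, 6. Hamming distance = 4.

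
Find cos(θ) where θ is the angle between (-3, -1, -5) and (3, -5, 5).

With u = (-3, -1, -5), v = (3, -5, 5):
u·v = (-3)·3 + (-1)·(-5) + (-5)·5 = (-9) + 5 + (-25) = -29.
|u| = √((-3)² + (-1)² + (-5)²) = √35, |v| = √(3² + (-5)² + 5²) = √59, so |u||v| = √(35·59) = √2065.
cos θ = (u·v)/(|u||v|) = -29/√2065 ≈ -0.6382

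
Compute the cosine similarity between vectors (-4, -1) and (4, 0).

With u = (-4, -1), v = (4, 0):
u·v = (-4)·4 + (-1)·0 = (-16) + 0 = -16.
|u| = √((-4)² + (-1)²) = √17, |v| = √(4² + 0²) = √16, so |u||v| = √(17·16) = √272.
cos θ = (u·v)/(|u||v|) = -16/√272 ≈ -0.9701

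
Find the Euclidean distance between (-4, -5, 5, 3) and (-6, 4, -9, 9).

√(Σ(x_i - y_i)²) = √((-4 - (-6))² + (-5 - 4)² + (5 - (-9))² + (3 - 9)²)
= √(2² + (-9)² + 14² + (-6)²) = √(4 + 81 + 196 + 36) = √317 ≈ 17.8045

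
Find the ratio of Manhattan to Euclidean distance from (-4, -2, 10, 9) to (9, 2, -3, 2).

L1 = |-4 - 9| + |-2 - 2| + |10 - (-3)| + |9 - 2| = 13 + 4 + 13 + 7 = 37
L2 = √(13² + 4² + 13² + 7²) = √403 ≈ 20.0749
L1 ≥ L2 always (equality iff movement is along one axis); L1 > L2 here.
Ratio L1/L2 = 37/√403 ≈ 1.8431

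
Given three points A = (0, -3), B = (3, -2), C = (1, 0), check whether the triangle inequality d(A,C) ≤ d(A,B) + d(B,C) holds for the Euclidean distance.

d(A,B) = √(3² + 1²) = √10 ≈ 3.1623, d(B,C) = √(2² + 2²) = √8 ≈ 2.8284, d(A,C) = √(1² + 3²) = √10 ≈ 3.1623.
d(A,C) ≈ 3.1623 ≤ 3.1623 + 2.8284 = 5.9907. Triangle inequality is satisfied.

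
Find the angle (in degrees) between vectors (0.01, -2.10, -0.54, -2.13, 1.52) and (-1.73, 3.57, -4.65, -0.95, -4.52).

With u = (0.01, -2.10, -0.54, -2.13, 1.52), v = (-1.73, 3.57, -4.65, -0.95, -4.52):
u·v = 0.01·(-1.73) + (-2.1)·3.57 + (-0.54)·(-4.65) + (-2.13)·(-0.95) + 1.52·(-4.52) = (-0.0173) + (-7.497) + 2.511 + 2.0235 + (-6.8704) = -9.8502.
|u| = √(0.01² + (-2.1)² + (-0.54)² + (-2.13)² + 1.52²) = √(0.0001 + 4.41 + 0.2916 + 4.5369 + 2.3104) = √11.549, |v| = √((-1.73)² + 3.57² + (-4.65)² + (-0.95)² + (-4.52)²) = √(2.9929 + 12.7449 + 21.6225 + 0.9025 + 20.4304) = √58.6932.
cos θ = (u·v)/(|u||v|) = -9.8502/(√11.549·√58.6932) ≈ -0.378337
θ = arccos(-0.378337) ≈ 112.23°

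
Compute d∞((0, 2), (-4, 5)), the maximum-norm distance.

max(|x_i - y_i|) = max(|0 - (-4)|, |2 - 5|) = max(4, 3) = 4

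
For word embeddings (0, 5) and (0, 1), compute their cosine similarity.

With u = (0, 5), v = (0, 1):
u·v = 0·0 + 5·1 = 0 + 5 = 5.
|u| = √(0² + 5²) = √25, |v| = √(0² + 1²) = √1, so |u||v| = √(25·1) = √25 = 5.
cos θ = (u·v)/(|u||v|) = 5/5 = 1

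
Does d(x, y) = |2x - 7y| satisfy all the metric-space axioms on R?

No. d fails symmetry: d(7, 8) = |2·7 - 7·8| = |-42| = 42, but d(8, 7) = |2·8 - 7·7| = |-33| = 33. Since 42 ≠ 33, d(x,y) ≠ d(y,x) in general.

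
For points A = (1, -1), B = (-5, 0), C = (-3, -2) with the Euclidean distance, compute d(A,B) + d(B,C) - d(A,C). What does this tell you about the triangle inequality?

d(A,B) = √(6² + 1²) = √37 ≈ 6.0828, d(B,C) = √(2² + 2²) = √8 ≈ 2.8284, d(A,C) = √(4² + 1²) = √17 ≈ 4.1231.
d(A,B) + d(B,C) - d(A,C) = 6.0828 + 2.8284 - 4.1231 = 8.9112 - 4.1231 = 4.7881 (to 4 decimal places). This is ≥ 0, so the triangle inequality holds for these points.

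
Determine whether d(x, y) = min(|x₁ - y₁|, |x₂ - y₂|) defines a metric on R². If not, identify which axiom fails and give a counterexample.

No. d fails identity of indiscernibles: take x = (4, 0) and y = (4, 1). Then d(x,y) = min(|4 - 4|, |0 - 1|) = min(0, 1) = 0, yet x ≠ y.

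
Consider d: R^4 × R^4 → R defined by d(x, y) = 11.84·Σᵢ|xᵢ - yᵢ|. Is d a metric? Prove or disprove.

Yes. The L1 (Manhattan) norm induces a metric on R^4, and multiplying a metric by a positive constant 11.84 > 0 preserves all four axioms: non-negativity (11.84·||x-y|| ≥ 0), identity (11.84·||x-y|| = 0 ⟺ ||x-y|| = 0 ⟺ x = y), symmetry (||x-y|| = ||y-x||), and the triangle inequality (11.84·||x-z|| ≤ 11.84·||x-y|| + 11.84·||y-z||). So d is a metric.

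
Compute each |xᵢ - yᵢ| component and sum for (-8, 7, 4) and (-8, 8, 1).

Σ|x_i - y_i| = |-8 - (-8)| + |7 - 8| + |4 - 1| = 0 + 1 + 3 = 4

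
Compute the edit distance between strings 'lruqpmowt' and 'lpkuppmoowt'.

Let D[i][j] be the edit distance between the first i characters of 'lruqpmowt' and the first j characters of 'lpkuppmoowt', with D[i][0] = i, D[0][j] = j, and D[i][j] = D[i-1][j-1] if the characters match, else 1 + min(D[i-1][j], D[i][j-1], D[i-1][j-1]). Filling the table (rows: prefixes of 'lruqpmowt', columns: prefixes of 'lpkuppmoowt'):
     ε  l  p  k  u  p  p  m  o  o  w  t
  ε  0  1  2  3  4  5  6  7  8  9 10 11
  l  1  0  1  2  3  4  5  6  7  8  9 10
  r  2  1  1  2  3  4  5  6  7  8  9 10
  u  3  2  2  2  2  3  4  5  6  7  8  9
  q  4  3  3  3  3  3  4  5  6  7  8  9
  p  5  4  3  4  4  3  3  4  5  6  7  8
  m  6  5  4  4  5  4  4  3  4  5  6  7
  o  7  6  5  5  5  5  5  4  3  4  5  6
  w  8  7  6  6  6  6  6  5  4  4  4  5
  t  9  8  7  7  7  7  7  6  5  5  5  4
The bottom-right entry gives D[9][11] = 4, so no sequence of fewer than 4 edits works. Backtracking through the table gives one optimal edit sequence (4 edits):
  lruqpmowt → lpruqpmowt (ins p @2)
  lpruqpmowt → lpkuqpmowt (sub r→k @3)
  lpkuqpmowt → lpkuppmowt (sub q→p @5)
  lpkuppmowt → lpkuppmoowt (ins o @8)
Edit distance = 4.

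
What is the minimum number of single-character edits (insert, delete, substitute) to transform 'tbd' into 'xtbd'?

Let D[i][j] be the edit distance between the first i characters of 'tbd' and the first j characters of 'xtbd', with D[i][0] = i, D[0][j] = j, and D[i][j] = D[i-1][j-1] if the characters match, else 1 + min(D[i-1][j], D[i][j-1], D[i-1][j-1]). Filling the table (rows: prefixes of 'tbd', columns: prefixes of 'xtbd'):
     ε  x  t  b  d
  ε  0  1  2  3  4
  t  1  1  1  2  3
  b  2  2  2  1  2
  d  3  3  3  2  1
The bottom-right entry gives D[3][4] = 1, so no sequence of fewer than 1 edit works. Backtracking through the table gives one optimal edit sequence (1 edit):
  tbd → xtbd (ins x @1)
Edit distance = 1.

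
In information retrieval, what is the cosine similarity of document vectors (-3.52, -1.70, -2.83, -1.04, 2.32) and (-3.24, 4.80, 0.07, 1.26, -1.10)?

With u = (-3.52, -1.70, -2.83, -1.04, 2.32), v = (-3.24, 4.80, 0.07, 1.26, -1.10):
u·v = (-3.52)·(-3.24) + (-1.7)·4.8 + (-2.83)·0.07 + (-1.04)·1.26 + 2.32·(-1.1) = 11.4048 + (-8.16) + (-0.1981) + (-1.3104) + (-2.552) = -0.8157.
|u| = √((-3.52)² + (-1.7)² + (-2.83)² + (-1.04)² + 2.32²) = √(12.3904 + 2.89 + 8.0089 + 1.0816 + 5.3824) = √29.7533, |v| = √((-3.24)² + 4.8² + 0.07² + 1.26² + (-1.1)²) = √(10.4976 + 23.04 + 0.0049 + 1.5876 + 1.21) = √36.3401.
cos θ = (u·v)/(|u||v|) = -0.8157/(√29.7533·√36.3401) ≈ -0.0248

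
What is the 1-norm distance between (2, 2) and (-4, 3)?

Σ|x_i - y_i| = |2 - (-4)| + |2 - 3| = 6 + 1 = 7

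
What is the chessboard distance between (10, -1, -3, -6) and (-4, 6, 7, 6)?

max(|x_i - y_i|) = max(|10 - (-4)|, |-1 - 6|, |-3 - 7|, |-6 - 6|) = max(14, 7, 10, 12) = 14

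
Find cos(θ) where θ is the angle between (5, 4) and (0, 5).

With u = (5, 4), v = (0, 5):
u·v = 5·0 + 4·5 = 0 + 20 = 20.
|u| = √(5² + 4²) = √41, |v| = √(0² + 5²) = √25, so |u||v| = √(41·25) = √1025.
cos θ = (u·v)/(|u||v|) = 20/√1025 ≈ 0.6247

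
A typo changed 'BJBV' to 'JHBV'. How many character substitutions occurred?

Differing positions: 1, 2. Hamming distance = 2.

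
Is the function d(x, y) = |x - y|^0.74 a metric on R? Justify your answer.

Yes. With 0 < p = 0.74 ≤ 1, d(x,y) = |x-y|^0.74 is a metric on R. Non-negativity and symmetry are immediate; |x-y|^0.74 = 0 ⟺ |x-y| = 0 ⟺ x = y. For the triangle inequality, the function t ↦ t^0.74 is subadditive on [0,∞) when p ≤ 1, so |x-z|^0.74 ≤ (|x-y| + |y-z|)^0.74 ≤ |x-y|^0.74 + |y-z|^0.74.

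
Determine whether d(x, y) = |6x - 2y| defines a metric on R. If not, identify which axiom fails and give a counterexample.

No. d fails symmetry: d(1, 2) = |6·1 - 2·2| = |2| = 2, but d(2, 1) = |6·2 - 2·1| = |10| = 10. Since 2 ≠ 10, d(x,y) ≠ d(y,x) in general.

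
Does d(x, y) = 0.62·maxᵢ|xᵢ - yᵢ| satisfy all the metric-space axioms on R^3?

Yes. The L∞ (Chebyshev) norm induces a metric on R^3, and multiplying a metric by a positive constant 0.62 > 0 preserves all four axioms: non-negativity (0.62·||x-y|| ≥ 0), identity (0.62·||x-y|| = 0 ⟺ ||x-y|| = 0 ⟺ x = y), symmetry (||x-y|| = ||y-x||), and the triangle inequality (0.62·||x-z|| ≤ 0.62·||x-y|| + 0.62·||y-z||). So d is a metric.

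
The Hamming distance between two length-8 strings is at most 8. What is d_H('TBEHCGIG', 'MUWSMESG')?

Differing positions: 1, 2, 3, 4, 5, 6, 7. Hamming distance = 7. The maximum possible Hamming distance for length-8 strings is 8, so d_H/8 = 7/8 = 0.875.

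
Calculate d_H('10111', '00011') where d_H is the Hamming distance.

Differing positions: 1, 3. Hamming distance = 2.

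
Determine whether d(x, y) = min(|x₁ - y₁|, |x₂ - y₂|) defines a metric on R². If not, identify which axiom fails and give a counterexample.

No. d fails identity of indiscernibles: take x = (-4, 0) and y = (-4, 1). Then d(x,y) = min(|-4 - (-4)|, |0 - 1|) = min(0, 1) = 0, yet x ≠ y.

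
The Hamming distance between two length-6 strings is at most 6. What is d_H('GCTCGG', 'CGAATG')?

Differing positions: 1, 2, 3, 4, 5. Hamming distance = 5. The maximum possible Hamming distance for length-6 strings is 6, so d_H/6 = 5/6 ≈ 0.8333.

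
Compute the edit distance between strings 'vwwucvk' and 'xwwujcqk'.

Let D[i][j] be the edit distance between the first i characters of 'vwwucvk' and the first j characters of 'xwwujcqk', with D[i][0] = i, D[0][j] = j, and D[i][j] = D[i-1][j-1] if the characters match, else 1 + min(D[i-1][j], D[i][j-1], D[i-1][j-1]). Filling the table (rows: prefixes of 'vwwucvk', columns: prefixes of 'xwwujcqk'):
     ε  x  w  w  u  j  c  q  k
  ε  0  1  2  3  4  5  6  7  8
  v  1  1  2  3  4  5  6  7  8
  w  2  2  1  2  3  4  5  6  7
  w  3  3  2  1  2  3  4  5  6
  u  4  4  3  2  1  2  3  4  5
  c  5  5  4  3  2  2  2  3  4
  v  6  6  5  4  3  3  3  3  4
  k  7  7  6  5  4  4  4  4  3
The bottom-right entry gives D[7][8] = 3, so no sequence of fewer than 3 edits works. Backtracking through the table gives one optimal edit sequence (3 edits):
  vwwucvk → xwwucvk (sub v→x @1)
  xwwucvk → xwwujcvk (ins j @5)
  xwwujcvk → xwwujcqk (sub v→q @7)
Edit distance = 3.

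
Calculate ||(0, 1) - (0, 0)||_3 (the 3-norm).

(Σ|x_i - y_i|^3)^(1/3) = (|0 - 0|^3 + |1 - 0|^3)^(1/3)
= (0^3 + 1^3)^(1/3) = (0 + 1)^(1/3) = (1)^(1/3) = 1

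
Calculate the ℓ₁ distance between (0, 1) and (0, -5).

Σ|x_i - y_i| = |0 - 0| + |1 - (-5)| = 0 + 6 = 6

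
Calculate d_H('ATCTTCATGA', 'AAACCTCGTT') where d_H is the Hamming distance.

Differing positions: 2, 3, 4, 5, 6, 7, 8, 9, 10. Hamming distance = 9.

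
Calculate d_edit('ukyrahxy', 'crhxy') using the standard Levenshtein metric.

Let D[i][j] be the edit distance between the first i characters of 'ukyrahxy' and the first j characters of 'crhxy', with D[i][0] = i, D[0][j] = j, and D[i][j] = D[i-1][j-1] if the characters match, else 1 + min(D[i-1][j], D[i][j-1], D[i-1][j-1]). Filling the table (rows: prefixes of 'ukyrahxy', columns: prefixes of 'crhxy'):
     ε  c  r  h  x  y
  ε  0  1  2  3  4  5
  u  1  1  2  3  4  5
  k  2  2  2  3  4  5
  y  3  3  3  3  4  4
  r  4  4  3  4  4  5
  a  5  5  4  4  5  5
  h  6  6  5  4  5  6
  x  7  7  6  5  4  5
  y  8  8  7  6  5  4
The bottom-right entry gives D[8][5] = 4, so no sequence of fewer than 4 edits works. Backtracking through the table gives one optimal edit sequence (4 edits):
  ukyrahxy → kyrahxy (del u @1)
  kyrahxy → yrahxy (del k @1)
  yrahxy → crahxy (sub y→c @1)
  crahxy → crhxy (del a @3)
Edit distance = 4.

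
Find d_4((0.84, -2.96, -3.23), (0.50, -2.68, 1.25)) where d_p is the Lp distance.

(Σ|x_i - y_i|^4)^(1/4) = (|0.84 - 0.5|^4 + |-2.96 - (-2.68)|^4 + |-3.23 - 1.25|^4)^(1/4)
= (0.34^4 + 0.28^4 + 4.48^4)^(1/4) ≈ (0.0134 + 0.0061 + 402.821)^(1/4) = (402.8405)^(1/4) ≈ 4.4801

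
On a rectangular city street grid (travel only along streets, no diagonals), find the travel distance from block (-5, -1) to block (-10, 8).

Σ|x_i - y_i| = |-5 - (-10)| + |-1 - 8| = 5 + 9 = 14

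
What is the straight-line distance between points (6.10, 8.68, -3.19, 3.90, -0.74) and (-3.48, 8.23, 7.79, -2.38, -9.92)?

√(Σ(x_i - y_i)²) = √((6.1 - (-3.48))² + (8.68 - 8.23)² + (-3.19 - 7.79)² + (3.9 - (-2.38))² + (-0.74 - (-9.92))²)
= √(9.58² + 0.45² + (-10.98)² + 6.28² + 9.18²) = √(91.7764 + 0.2025 + 120.5604 + 39.4384 + 84.2724) = √336.2501 ≈ 18.3371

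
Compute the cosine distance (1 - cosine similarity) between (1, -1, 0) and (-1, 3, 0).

With u = (1, -1, 0), v = (-1, 3, 0):
u·v = 1·(-1) + (-1)·3 + 0·0 = (-1) + (-3) + 0 = -4.
|u| = √(1² + (-1)² + 0²) = √2, |v| = √((-1)² + 3² + 0²) = √10, so |u||v| = √(2·10) = √20.
cos θ = (u·v)/(|u||v|) = -4/√20 ≈ -0.8944
Cosine distance = 1 - cos θ ≈ 1 - (-0.8944) = 1.8944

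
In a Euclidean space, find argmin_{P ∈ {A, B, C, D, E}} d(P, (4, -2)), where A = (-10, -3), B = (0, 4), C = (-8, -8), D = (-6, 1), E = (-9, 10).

Distances: d(A) ≈ 14.0357, d(B) ≈ 7.2111, d(C) ≈ 13.4164, d(D) ≈ 10.4403, d(E) ≈ 17.6918. Nearest: B = (0, 4) with distance 7.2111.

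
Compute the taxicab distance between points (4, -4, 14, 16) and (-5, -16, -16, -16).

Σ|x_i - y_i| = |4 - (-5)| + |-4 - (-16)| + |14 - (-16)| + |16 - (-16)| = 9 + 12 + 30 + 32 = 83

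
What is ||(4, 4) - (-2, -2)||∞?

max(|x_i - y_i|) = max(|4 - (-2)|, |4 - (-2)|) = max(6, 6) = 6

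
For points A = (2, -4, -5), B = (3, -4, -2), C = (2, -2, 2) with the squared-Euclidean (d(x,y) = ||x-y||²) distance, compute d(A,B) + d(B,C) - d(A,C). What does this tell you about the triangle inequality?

d(A,B) = 1² + 0² + 3² = 10, d(B,C) = 1² + 2² + 4² = 21, d(A,C) = 0² + 2² + 7² = 53.
d(A,B) + d(B,C) - d(A,C) = 10 + 21 - 53 = 31 - 53 = -22. This is < 0, so the triangle inequality FAILS for these points (squared-Euclidean is not a metric).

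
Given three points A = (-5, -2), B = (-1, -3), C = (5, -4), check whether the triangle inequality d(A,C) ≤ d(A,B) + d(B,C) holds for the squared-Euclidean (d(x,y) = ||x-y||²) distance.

d(A,B) = 4² + 1² = 17, d(B,C) = 6² + 1² = 37, d(A,C) = 10² + 2² = 104.
d(A,C) = 104 > 17 + 37 = 54. Triangle inequality is VIOLATED. (Squared-Euclidean is not a metric — this is a counterexample.)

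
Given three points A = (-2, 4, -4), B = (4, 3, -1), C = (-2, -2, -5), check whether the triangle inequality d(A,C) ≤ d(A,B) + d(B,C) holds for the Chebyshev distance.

d(A,B) = max(6, 1, 3) = 6, d(B,C) = max(6, 5, 4) = 6, d(A,C) = max(0, 6, 1) = 6.
d(A,C) = 6 ≤ 6 + 6 = 12. Triangle inequality is satisfied.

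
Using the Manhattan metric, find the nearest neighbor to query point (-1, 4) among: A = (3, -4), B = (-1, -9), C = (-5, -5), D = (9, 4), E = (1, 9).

Distances: d(A) = 12, d(B) = 13, d(C) = 13, d(D) = 10, d(E) = 7. Nearest: E = (1, 9) with distance 7.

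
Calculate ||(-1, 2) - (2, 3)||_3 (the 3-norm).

(Σ|x_i - y_i|^3)^(1/3) = (|-1 - 2|^3 + |2 - 3|^3)^(1/3)
= (3^3 + 1^3)^(1/3) = (27 + 1)^(1/3) = (28)^(1/3) ≈ 3.0366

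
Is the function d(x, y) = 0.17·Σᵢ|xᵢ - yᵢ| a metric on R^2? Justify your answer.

Yes. The L1 (Manhattan) norm induces a metric on R^2, and multiplying a metric by a positive constant 0.17 > 0 preserves all four axioms: non-negativity (0.17·||x-y|| ≥ 0), identity (0.17·||x-y|| = 0 ⟺ ||x-y|| = 0 ⟺ x = y), symmetry (||x-y|| = ||y-x||), and the triangle inequality (0.17·||x-z|| ≤ 0.17·||x-y|| + 0.17·||y-z||). So d is a metric.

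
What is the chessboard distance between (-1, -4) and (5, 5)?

max(|x_i - y_i|) = max(|-1 - 5|, |-4 - 5|) = max(6, 9) = 9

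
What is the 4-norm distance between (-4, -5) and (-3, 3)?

(Σ|x_i - y_i|^4)^(1/4) = (|-4 - (-3)|^4 + |-5 - 3|^4)^(1/4)
= (1^4 + 8^4)^(1/4) = (1 + 4096)^(1/4) = (4097)^(1/4) ≈ 8.0005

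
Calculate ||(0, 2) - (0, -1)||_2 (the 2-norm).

(Σ|x_i - y_i|^2)^(1/2) = (|0 - 0|^2 + |2 - (-1)|^2)^(1/2)
= (0^2 + 3^2)^(1/2) = (0 + 9)^(1/2) = (9)^(1/2) = 3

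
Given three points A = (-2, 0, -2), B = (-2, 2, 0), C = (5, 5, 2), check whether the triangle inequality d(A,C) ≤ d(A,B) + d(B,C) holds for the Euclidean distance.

d(A,B) = √(0² + 2² + 2²) = √8 ≈ 2.8284, d(B,C) = √(7² + 3² + 2²) = √62 ≈ 7.874, d(A,C) = √(7² + 5² + 4²) = √90 ≈ 9.4868.
d(A,C) ≈ 9.4868 ≤ 2.8284 + 7.874 = 10.7024. Triangle inequality is satisfied.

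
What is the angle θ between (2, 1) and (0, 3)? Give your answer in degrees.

With u = (2, 1), v = (0, 3):
u·v = 2·0 + 1·3 = 0 + 3 = 3.
|u| = √(2² + 1²) = √5, |v| = √(0² + 3²) = √9, so |u||v| = √(5·9) = √45.
cos θ = (u·v)/(|u||v|) = 3/√45 ≈ 0.447214
θ = arccos(0.447214) ≈ 63.43°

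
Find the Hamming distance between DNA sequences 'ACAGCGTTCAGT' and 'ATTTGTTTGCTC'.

Differing positions: 2, 3, 4, 5, 6, 9, 10, 11, 12. Hamming distance = 9.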